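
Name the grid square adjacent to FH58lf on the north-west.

FH58kg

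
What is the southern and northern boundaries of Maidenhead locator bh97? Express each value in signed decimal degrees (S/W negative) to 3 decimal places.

-13.000, -12.000

Field B=1, H=7: +1·20° lon, +7·10° lat → SW at lon -160°, lat -20°.
Square 9, 7: +9·2° lon, +7·1° lat → SW at lon -142°, lat -13°.
Cell spans 2° lon × 1° lat.
south -13.000, north -12.000.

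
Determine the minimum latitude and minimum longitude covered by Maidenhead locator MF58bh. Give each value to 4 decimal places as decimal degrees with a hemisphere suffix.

31.7083° S, 70.0833° E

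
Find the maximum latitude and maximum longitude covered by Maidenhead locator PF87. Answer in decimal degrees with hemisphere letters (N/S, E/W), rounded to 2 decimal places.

32.00° S, 138.00° E

Field P=15, F=5: +15·20° lon, +5·10° lat → SW at lon 120°, lat -40°.
Square 8, 7: +8·2° lon, +7·1° lat → SW at lon 136°, lat -33°.
Cell spans 2° lon × 1° lat. NE corner is SW corner plus one full cell.
latitude 32.00° S, longitude 138.00° E.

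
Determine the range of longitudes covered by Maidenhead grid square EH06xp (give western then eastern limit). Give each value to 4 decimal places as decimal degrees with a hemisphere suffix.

98.0833° W, 98.0000° W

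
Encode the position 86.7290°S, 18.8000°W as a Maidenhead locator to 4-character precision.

Offset from 180°W / 90°S: lon 161.20°, lat 3.27°.
Field: 161.20/20 → 8 → I, 3.27/10 → 0 → A; chars IA.
Square: 1.20/2 → 0, 3.27/1 → 3; chars 03.

IA03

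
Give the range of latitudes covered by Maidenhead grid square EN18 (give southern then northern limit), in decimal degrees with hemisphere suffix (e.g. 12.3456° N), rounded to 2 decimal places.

Field E=4, N=13: +4·20° lon, +13·10° lat → SW at lon -100°, lat 40°.
Square 1, 8: +1·2° lon, +8·1° lat → SW at lon -98°, lat 48°.
Cell spans 2° lon × 1° lat.
south 48.00° N, north 49.00° N.

48.00° N, 49.00° N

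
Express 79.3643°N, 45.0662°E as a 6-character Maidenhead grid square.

Add 180° to longitude and 90° to latitude: 225.0662, 169.3643.
Field (20°×10°, letters A–R): 225.0662/20 → 11 → L, 169.3643/10 → 16 → Q; chars LQ.
Square (2°×1°, digits 0–9): 5.0662/2 → 2, 9.3643/1 → 9; chars 29.
Subsquare (5′×2.5′, letters a–x): 1.0662/0.0833333 → 12 → m, 0.3643/0.0416667 → 8 → i; chars mi.

LQ29mi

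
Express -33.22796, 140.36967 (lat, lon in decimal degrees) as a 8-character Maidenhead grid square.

QF06es45

Shift to the Maidenhead origin (180°W, 90°S): lon 320.36967, lat 56.77204.
Field: 320.36967/20 → 16 → Q, 56.77204/10 → 5 → F; chars QF.
Square: 0.36967/2 → 0, 6.77204/1 → 6; chars 06.
Subsquare: 0.36967/0.0833333 → 4 → e, 0.77204/0.0416667 → 18 → s; chars es.
Extended square: 0.03634/0.00833333 → 4, 0.02204/0.00416667 → 5; chars 45.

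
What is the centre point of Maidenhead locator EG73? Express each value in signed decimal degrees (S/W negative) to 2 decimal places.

-26.50, -85.00

Field E=4, G=6: +4·20° lon, +6·10° lat → SW at lon -100°, lat -30°.
Square 7, 3: +7·2° lon, +3·1° lat → SW at lon -86°, lat -27°.
Cell spans 2° lon × 1° lat. Centre is SW corner plus half of each.
latitude -26.50, longitude -85.00.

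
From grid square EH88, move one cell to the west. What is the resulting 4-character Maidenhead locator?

EH78

Longitude square 8; −1 → 7.
The latitude characters are unchanged.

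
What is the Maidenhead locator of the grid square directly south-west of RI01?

Longitude square 0; −1 → -1, wraps to 9, carry into field.
Longitude field R = 17; −1 → 16 = Q.
Latitude square 1; −1 → 0.

QI90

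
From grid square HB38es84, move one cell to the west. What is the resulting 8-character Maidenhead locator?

Longitude extended square 8; −1 → 7.
The latitude characters are unchanged.

HB38es74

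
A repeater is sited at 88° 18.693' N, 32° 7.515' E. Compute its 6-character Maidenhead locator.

KR68bh

Add 180° to longitude and 90° to latitude: 212.1252, 178.3116.
Field: lon ⌊212.1252/20⌋ = 10 → K; lat ⌊178.3116/10⌋ = 17 → R.
Square: lon ⌊12.1252/2⌋ = 6; lat ⌊8.3116/1⌋ = 8.
Subsquare: lon ⌊0.1252/0.0833333⌋ = 1 → b; lat ⌊0.3116/0.0416667⌋ = 7 → h.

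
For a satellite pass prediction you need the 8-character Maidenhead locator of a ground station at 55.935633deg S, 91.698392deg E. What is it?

Add 180° to longitude and 90° to latitude: 271.69839, 34.06437.
Field: lon ⌊271.69839/20⌋ = 13 → N; lat ⌊34.06437/10⌋ = 3 → D.
Square: lon ⌊11.69839/2⌋ = 5; lat ⌊4.06437/1⌋ = 4.
Subsquare: lon ⌊1.69839/0.0833333⌋ = 20 → u; lat ⌊0.06437/0.0416667⌋ = 1 → b.
Extended square: lon ⌊0.03173/0.00833333⌋ = 3; lat ⌊0.02270/0.00416667⌋ = 5.

ND54ub35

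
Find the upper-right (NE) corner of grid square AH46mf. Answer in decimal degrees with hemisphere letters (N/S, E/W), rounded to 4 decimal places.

13.7500° S, 170.9167° W

Field A=0, H=7: +0·20° lon, +7·10° lat → SW at lon -180°, lat -20°.
Square 4, 6: +4·2° lon, +6·1° lat → SW at lon -172°, lat -14°.
Subsquare m=12, f=5: +12·0.0833333° lon, +5·0.0416667° lat → SW at lon -171°, lat -13.7917°.
Cell spans 0.0833333° lon × 0.0416667° lat. NE corner is SW corner plus one full cell.
latitude 13.7500° S, longitude 170.9167° W.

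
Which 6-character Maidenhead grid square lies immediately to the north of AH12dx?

Latitude subsquare x = 23; +1 → 24, wraps to 0 = a, carry into square.
Latitude square 2; +1 → 3.
The longitude characters are unchanged.

AH13da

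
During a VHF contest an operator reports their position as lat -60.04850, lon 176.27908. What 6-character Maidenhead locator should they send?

RC89dw

Offset from 180°W / 90°S: lon 356.2791°, lat 29.9515°.
Field: lon ⌊356.2791/20⌋ = 17 → R; lat ⌊29.9515/10⌋ = 2 → C.
Square: lon ⌊16.2791/2⌋ = 8; lat ⌊9.9515/1⌋ = 9.
Subsquare: lon ⌊0.2791/0.0833333⌋ = 3 → d; lat ⌊0.9515/0.0416667⌋ = 22 → w.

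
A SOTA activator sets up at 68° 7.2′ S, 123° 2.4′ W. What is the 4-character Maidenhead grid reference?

CC81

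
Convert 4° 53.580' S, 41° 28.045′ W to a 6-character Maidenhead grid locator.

GI95gc

Offset from 180°W / 90°S: lon 138.5326°, lat 85.1070°.
Field (20°×10°, letters A–R): lon ⌊138.5326/20⌋ = 6 → G; lat ⌊85.1070/10⌋ = 8 → I.
Square (2°×1°, digits 0–9): lon ⌊18.5326/2⌋ = 9; lat ⌊5.1070/1⌋ = 5.
Subsquare (5′×2.5′, letters a–x): lon ⌊0.5326/0.0833333⌋ = 6 → g; lat ⌊0.1070/0.0416667⌋ = 2 → c.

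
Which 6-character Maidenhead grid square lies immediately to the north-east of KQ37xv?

KQ47aw

Longitude subsquare x = 23; +1 → 24, wraps to 0 = a, carry into square.
Longitude square 3; +1 → 4.
Latitude subsquare v = 21; +1 → 22 = w.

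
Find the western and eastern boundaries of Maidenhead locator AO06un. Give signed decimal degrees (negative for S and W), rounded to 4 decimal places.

-178.3333, -178.2500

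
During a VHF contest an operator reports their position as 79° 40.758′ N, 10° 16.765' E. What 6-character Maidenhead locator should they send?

Add 180° to longitude and 90° to latitude: 190.2794, 169.6793.
Field: 190.2794/20 → 9 → J, 169.6793/10 → 16 → Q; chars JQ.
Square: 10.2794/2 → 5, 9.6793/1 → 9; chars 59.
Subsquare: 0.2794/0.0833333 → 3 → d, 0.6793/0.0416667 → 16 → q; chars dq.

JQ59dq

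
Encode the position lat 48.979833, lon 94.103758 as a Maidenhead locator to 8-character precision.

NN78bx25

Offset from 180°W / 90°S: lon 274.10376°, lat 138.97983°.
Field (20°×10°, letters A–R): 274.10376/20 → 13 → N, 138.97983/10 → 13 → N; chars NN.
Square (2°×1°, digits 0–9): 14.10376/2 → 7, 8.97983/1 → 8; chars 78.
Subsquare (5′×2.5′, letters a–x): 0.10376/0.0833333 → 1 → b, 0.97983/0.0416667 → 23 → x; chars bx.
Extended square (30″×15″, digits 0–9): 0.02042/0.00833333 → 2, 0.02150/0.00416667 → 5; chars 25.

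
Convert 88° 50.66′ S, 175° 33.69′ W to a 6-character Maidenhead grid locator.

Add 180° to longitude and 90° to latitude: 4.4385, 1.1557.
Field: lon ⌊4.4385/20⌋ = 0 → A; lat ⌊1.1557/10⌋ = 0 → A.
Square: lon ⌊4.4385/2⌋ = 2; lat ⌊1.1557/1⌋ = 1.
Subsquare: lon ⌊0.4385/0.0833333⌋ = 5 → f; lat ⌊0.1557/0.0416667⌋ = 3 → d.

AA21fd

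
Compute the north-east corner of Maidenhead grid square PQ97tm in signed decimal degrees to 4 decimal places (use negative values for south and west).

77.5417, 139.6667

Field P=15, Q=16: +15·20° lon, +16·10° lat → SW at lon 120°, lat 70°.
Square 9, 7: +9·2° lon, +7·1° lat → SW at lon 138°, lat 77°.
Subsquare t=19, m=12: +19·0.0833333° lon, +12·0.0416667° lat → SW at lon 139.583°, lat 77.5°.
Cell spans 0.0833333° lon × 0.0416667° lat. NE corner is SW corner plus one full cell.
latitude 77.5417, longitude 139.6667.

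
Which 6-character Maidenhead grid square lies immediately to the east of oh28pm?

OH28qm

Longitude subsquare p = 15; +1 → 16 = q.
The latitude characters are unchanged.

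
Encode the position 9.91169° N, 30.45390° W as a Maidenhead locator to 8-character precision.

Offset from 180°W / 90°S: lon 149.54610°, lat 99.91169°.
Field: 149.54610/20 → 7 → H, 99.91169/10 → 9 → J; chars HJ.
Square: 9.54610/2 → 4, 9.91169/1 → 9; chars 49.
Subsquare: 1.54610/0.0833333 → 18 → s, 0.91169/0.0416667 → 21 → v; chars sv.
Extended square: 0.04610/0.00833333 → 5, 0.03669/0.00416667 → 8; chars 58.

HJ49sv58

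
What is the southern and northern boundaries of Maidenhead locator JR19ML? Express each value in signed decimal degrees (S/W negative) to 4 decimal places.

Field J=9, R=17: +9·20° lon, +17·10° lat → SW at lon 0°, lat 80°.
Square 1, 9: +1·2° lon, +9·1° lat → SW at lon 2°, lat 89°.
Subsquare m=12, l=11: +12·0.0833333° lon, +11·0.0416667° lat → SW at lon 3°, lat 89.4583°.
Cell spans 0.0833333° lon × 0.0416667° lat.
south 89.4583, north 89.5000.

89.4583, 89.5000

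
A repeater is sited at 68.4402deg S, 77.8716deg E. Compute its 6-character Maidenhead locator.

MC81wn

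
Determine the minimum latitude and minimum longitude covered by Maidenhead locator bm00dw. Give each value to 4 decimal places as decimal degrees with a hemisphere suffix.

Field B=1, M=12: +1·20° lon, +12·10° lat → SW at lon -160°, lat 30°.
Square 0, 0: +0·2° lon, +0·1° lat → SW at lon -160°, lat 30°.
Subsquare d=3, w=22: +3·0.0833333° lon, +22·0.0416667° lat → SW at lon -159.75°, lat 30.9167°.
latitude 30.9167° N, longitude 159.7500° W.

30.9167° N, 159.7500° W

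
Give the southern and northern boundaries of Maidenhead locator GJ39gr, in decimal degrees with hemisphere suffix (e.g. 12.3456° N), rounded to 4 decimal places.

Field G=6, J=9: +6·20° lon, +9·10° lat → SW at lon -60°, lat 0°.
Square 3, 9: +3·2° lon, +9·1° lat → SW at lon -54°, lat 9°.
Subsquare g=6, r=17: +6·0.0833333° lon, +17·0.0416667° lat → SW at lon -53.5°, lat 9.70833°.
Cell spans 0.0833333° lon × 0.0416667° lat.
south 9.7083° N, north 9.7500° N.

9.7083° N, 9.7500° N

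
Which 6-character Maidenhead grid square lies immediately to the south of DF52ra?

Latitude subsquare a = 0; −1 → -1, wraps to 23 = x, carry into square.
Latitude square 2; −1 → 1.
The longitude characters are unchanged.

DF51rx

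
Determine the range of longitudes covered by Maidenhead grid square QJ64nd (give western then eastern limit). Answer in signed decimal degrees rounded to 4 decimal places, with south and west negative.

153.0833, 153.1667

Field Q=16, J=9: +16·20° lon, +9·10° lat → SW at lon 140°, lat 0°.
Square 6, 4: +6·2° lon, +4·1° lat → SW at lon 152°, lat 4°.
Subsquare n=13, d=3: +13·0.0833333° lon, +3·0.0416667° lat → SW at lon 153.083°, lat 4.125°.
Cell spans 0.0833333° lon × 0.0416667° lat.
west 153.0833, east 153.1667.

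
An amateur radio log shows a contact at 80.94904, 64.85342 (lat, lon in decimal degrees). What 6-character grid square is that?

MR20kw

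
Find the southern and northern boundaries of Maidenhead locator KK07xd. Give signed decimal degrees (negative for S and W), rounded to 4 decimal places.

17.1250, 17.1667

Field K=10, K=10: +10·20° lon, +10·10° lat → SW at lon 20°, lat 10°.
Square 0, 7: +0·2° lon, +7·1° lat → SW at lon 20°, lat 17°.
Subsquare x=23, d=3: +23·0.0833333° lon, +3·0.0416667° lat → SW at lon 21.9167°, lat 17.125°.
Cell spans 0.0833333° lon × 0.0416667° lat.
south 17.1250, north 17.1667.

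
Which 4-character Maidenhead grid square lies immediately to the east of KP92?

LP02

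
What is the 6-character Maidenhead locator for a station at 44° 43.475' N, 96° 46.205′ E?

Shift to the Maidenhead origin (180°W, 90°S): lon 276.7701, lat 134.7246.
Field: 276.7701/20 → 13 → N, 134.7246/10 → 13 → N; chars NN.
Square: 16.7701/2 → 8, 4.7246/1 → 4; chars 84.
Subsquare: 0.7701/0.0833333 → 9 → j, 0.7246/0.0416667 → 17 → r; chars jr.

NN84jr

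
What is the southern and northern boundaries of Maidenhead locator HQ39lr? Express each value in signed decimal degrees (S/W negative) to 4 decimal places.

Field H=7, Q=16: +7·20° lon, +16·10° lat → SW at lon -40°, lat 70°.
Square 3, 9: +3·2° lon, +9·1° lat → SW at lon -34°, lat 79°.
Subsquare l=11, r=17: +11·0.0833333° lon, +17·0.0416667° lat → SW at lon -33.0833°, lat 79.7083°.
Cell spans 0.0833333° lon × 0.0416667° lat.
south 79.7083, north 79.7500.

79.7083, 79.7500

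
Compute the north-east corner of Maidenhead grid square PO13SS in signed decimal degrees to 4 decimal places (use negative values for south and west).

53.7917, 123.5833

Field P=15, O=14: +15·20° lon, +14·10° lat → SW at lon 120°, lat 50°.
Square 1, 3: +1·2° lon, +3·1° lat → SW at lon 122°, lat 53°.
Subsquare s=18, s=18: +18·0.0833333° lon, +18·0.0416667° lat → SW at lon 123.5°, lat 53.75°.
Cell spans 0.0833333° lon × 0.0416667° lat. NE corner is SW corner plus one full cell.
latitude 53.7917, longitude 123.5833.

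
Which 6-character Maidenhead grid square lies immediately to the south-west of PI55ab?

PI45xa

Longitude subsquare a = 0; −1 → -1, wraps to 23 = x, carry into square.
Longitude square 5; −1 → 4.
Latitude subsquare b = 1; −1 → 0 = a.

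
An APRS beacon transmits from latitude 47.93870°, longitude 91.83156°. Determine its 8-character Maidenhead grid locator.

NN57vw95

Offset from 180°W / 90°S: lon 271.83156°, lat 137.93870°.
Field: lon ⌊271.83156/20⌋ = 13 → N; lat ⌊137.93870/10⌋ = 13 → N.
Square: lon ⌊11.83156/2⌋ = 5; lat ⌊7.93870/1⌋ = 7.
Subsquare: lon ⌊1.83156/0.0833333⌋ = 21 → v; lat ⌊0.93870/0.0416667⌋ = 22 → w.
Extended square: lon ⌊0.08156/0.00833333⌋ = 9; lat ⌊0.02203/0.00416667⌋ = 5.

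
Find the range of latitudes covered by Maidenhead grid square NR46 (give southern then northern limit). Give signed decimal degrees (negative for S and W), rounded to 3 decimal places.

Field N=13, R=17: +13·20° lon, +17·10° lat → SW at lon 80°, lat 80°.
Square 4, 6: +4·2° lon, +6·1° lat → SW at lon 88°, lat 86°.
Cell spans 2° lon × 1° lat.
south 86.000, north 87.000.

86.000, 87.000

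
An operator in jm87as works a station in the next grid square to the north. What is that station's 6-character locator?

Latitude subsquare s = 18; +1 → 19 = t.
The longitude characters are unchanged.

JM87at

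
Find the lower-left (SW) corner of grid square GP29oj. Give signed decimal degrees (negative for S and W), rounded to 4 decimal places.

Field G=6, P=15: +6·20° lon, +15·10° lat → SW at lon -60°, lat 60°.
Square 2, 9: +2·2° lon, +9·1° lat → SW at lon -56°, lat 69°.
Subsquare o=14, j=9: +14·0.0833333° lon, +9·0.0416667° lat → SW at lon -54.8333°, lat 69.375°.
latitude 69.3750, longitude -54.8333.

69.3750, -54.8333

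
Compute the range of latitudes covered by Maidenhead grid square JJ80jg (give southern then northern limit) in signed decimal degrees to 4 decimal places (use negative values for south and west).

Field J=9, J=9: +9·20° lon, +9·10° lat → SW at lon 0°, lat 0°.
Square 8, 0: +8·2° lon, +0·1° lat → SW at lon 16°, lat 0°.
Subsquare j=9, g=6: +9·0.0833333° lon, +6·0.0416667° lat → SW at lon 16.75°, lat 0.25°.
Cell spans 0.0833333° lon × 0.0416667° lat.
south 0.2500, north 0.2917.

0.2500, 0.2917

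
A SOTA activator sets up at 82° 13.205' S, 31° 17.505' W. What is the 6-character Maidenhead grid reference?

Offset from 180°W / 90°S: lon 148.7082°, lat 7.7799°.
Field (20°×10°, letters A–R): 148.7082/20 → 7 → H, 7.7799/10 → 0 → A; chars HA.
Square (2°×1°, digits 0–9): 8.7082/2 → 4, 7.7799/1 → 7; chars 47.
Subsquare (5′×2.5′, letters a–x): 0.7082/0.0833333 → 8 → i, 0.7799/0.0416667 → 18 → s; chars is.

HA47is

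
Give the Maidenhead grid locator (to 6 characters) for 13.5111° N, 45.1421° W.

Shift to the Maidenhead origin (180°W, 90°S): lon 134.8579, lat 103.5111.
Field: lon ⌊134.8579/20⌋ = 6 → G; lat ⌊103.5111/10⌋ = 10 → K.
Square: lon ⌊14.8579/2⌋ = 7; lat ⌊3.5111/1⌋ = 3.
Subsquare: lon ⌊0.8579/0.0833333⌋ = 10 → k; lat ⌊0.5111/0.0416667⌋ = 12 → m.

GK73km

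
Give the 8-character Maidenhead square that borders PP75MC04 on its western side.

Longitude extended square 0; −1 → -1, wraps to 9, carry into subsquare.
Longitude subsquare m = 12; −1 → 11 = l.
The latitude characters are unchanged.

PP75lc94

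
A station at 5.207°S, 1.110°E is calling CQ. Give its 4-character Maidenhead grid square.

JI04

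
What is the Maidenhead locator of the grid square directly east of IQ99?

JQ09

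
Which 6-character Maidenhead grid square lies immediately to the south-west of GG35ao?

GG25xn

Longitude subsquare a = 0; −1 → -1, wraps to 23 = x, carry into square.
Longitude square 3; −1 → 2.
Latitude subsquare o = 14; −1 → 13 = n.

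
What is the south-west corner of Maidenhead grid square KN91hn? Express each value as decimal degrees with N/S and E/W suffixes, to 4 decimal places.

41.5417° N, 38.5833° E

Field K=10, N=13: +10·20° lon, +13·10° lat → SW at lon 20°, lat 40°.
Square 9, 1: +9·2° lon, +1·1° lat → SW at lon 38°, lat 41°.
Subsquare h=7, n=13: +7·0.0833333° lon, +13·0.0416667° lat → SW at lon 38.5833°, lat 41.5417°.
latitude 41.5417° N, longitude 38.5833° E.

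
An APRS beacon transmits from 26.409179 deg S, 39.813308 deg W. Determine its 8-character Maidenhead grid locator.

HG03co21

Shift to the Maidenhead origin (180°W, 90°S): lon 140.18669, lat 63.59082.
Field (20°×10°, letters A–R): 140.18669/20 → 7 → H, 63.59082/10 → 6 → G; chars HG.
Square (2°×1°, digits 0–9): 0.18669/2 → 0, 3.59082/1 → 3; chars 03.
Subsquare (5′×2.5′, letters a–x): 0.18669/0.0833333 → 2 → c, 0.59082/0.0416667 → 14 → o; chars co.
Extended square (30″×15″, digits 0–9): 0.02003/0.00833333 → 2, 0.00749/0.00416667 → 1; chars 21.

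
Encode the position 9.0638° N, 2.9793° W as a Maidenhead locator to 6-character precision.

IJ89mb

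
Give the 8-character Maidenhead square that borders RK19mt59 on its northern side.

RK19mu50

Latitude extended square 9; +1 → 10, wraps to 0, carry into subsquare.
Latitude subsquare t = 19; +1 → 20 = u.
The longitude characters are unchanged.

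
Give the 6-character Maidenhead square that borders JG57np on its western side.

JG57mp

Longitude subsquare n = 13; −1 → 12 = m.
The latitude characters are unchanged.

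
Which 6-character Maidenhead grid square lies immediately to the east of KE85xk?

KE95ak

Longitude subsquare x = 23; +1 → 24, wraps to 0 = a, carry into square.
Longitude square 8; +1 → 9.
The latitude characters are unchanged.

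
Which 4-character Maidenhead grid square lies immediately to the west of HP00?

Longitude square 0; −1 → -1, wraps to 9, carry into field.
Longitude field H = 7; −1 → 6 = G.
The latitude characters are unchanged.

GP90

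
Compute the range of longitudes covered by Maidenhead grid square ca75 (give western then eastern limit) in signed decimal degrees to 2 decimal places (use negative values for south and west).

-126.00, -124.00

Field C=2, A=0: +2·20° lon, +0·10° lat → SW at lon -140°, lat -90°.
Square 7, 5: +7·2° lon, +5·1° lat → SW at lon -126°, lat -85°.
Cell spans 2° lon × 1° lat.
west -126.00, east -124.00.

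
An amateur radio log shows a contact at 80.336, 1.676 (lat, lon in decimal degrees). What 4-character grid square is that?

Offset from 180°W / 90°S: lon 181.68°, lat 170.34°.
Field: lon ⌊181.68/20⌋ = 9 → J; lat ⌊170.34/10⌋ = 17 → R.
Square: lon ⌊1.68/2⌋ = 0; lat ⌊0.34/1⌋ = 0.

JR00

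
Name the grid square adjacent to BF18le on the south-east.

BF18md

Longitude subsquare l = 11; +1 → 12 = m.
Latitude subsquare e = 4; −1 → 3 = d.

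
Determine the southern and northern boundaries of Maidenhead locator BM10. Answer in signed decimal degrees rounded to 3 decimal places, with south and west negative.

30.000, 31.000

Field B=1, M=12: +1·20° lon, +12·10° lat → SW at lon -160°, lat 30°.
Square 1, 0: +1·2° lon, +0·1° lat → SW at lon -158°, lat 30°.
Cell spans 2° lon × 1° lat.
south 30.000, north 31.000.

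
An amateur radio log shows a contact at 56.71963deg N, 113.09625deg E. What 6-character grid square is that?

OO66nr

Add 180° to longitude and 90° to latitude: 293.0962, 146.7196.
Field (20°×10°, letters A–R): 293.0962/20 → 14 → O, 146.7196/10 → 14 → O; chars OO.
Square (2°×1°, digits 0–9): 13.0962/2 → 6, 6.7196/1 → 6; chars 66.
Subsquare (5′×2.5′, letters a–x): 1.0962/0.0833333 → 13 → n, 0.7196/0.0416667 → 17 → r; chars nr.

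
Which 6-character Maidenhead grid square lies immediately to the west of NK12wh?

Longitude subsquare w = 22; −1 → 21 = v.
The latitude characters are unchanged.

NK12vh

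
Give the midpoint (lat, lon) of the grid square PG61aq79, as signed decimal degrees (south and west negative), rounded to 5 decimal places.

Field P=15, G=6: +15·20° lon, +6·10° lat → SW at lon 120°, lat -30°.
Square 6, 1: +6·2° lon, +1·1° lat → SW at lon 132°, lat -29°.
Subsquare a=0, q=16: +0·0.0833333° lon, +16·0.0416667° lat → SW at lon 132°, lat -28.3333°.
Extended square 7, 9: +7·0.00833333° lon, +9·0.00416667° lat → SW at lon 132.058°, lat -28.2958°.
Cell spans 0.00833333° lon × 0.00416667° lat. Centre is SW corner plus half of each.
latitude -28.29375, longitude 132.06250.

-28.29375, 132.06250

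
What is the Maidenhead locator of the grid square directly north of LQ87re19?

Latitude extended square 9; +1 → 10, wraps to 0, carry into subsquare.
Latitude subsquare e = 4; +1 → 5 = f.
The longitude characters are unchanged.

LQ87rf10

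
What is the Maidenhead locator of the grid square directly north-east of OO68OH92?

OO68ph03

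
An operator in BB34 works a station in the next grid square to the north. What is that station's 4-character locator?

Latitude square 4; +1 → 5.
The longitude characters are unchanged.

BB35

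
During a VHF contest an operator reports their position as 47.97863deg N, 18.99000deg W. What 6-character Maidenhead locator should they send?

IN07mx

Shift to the Maidenhead origin (180°W, 90°S): lon 161.0100, lat 137.9786.
Field: 161.0100/20 → 8 → I, 137.9786/10 → 13 → N; chars IN.
Square: 1.0100/2 → 0, 7.9786/1 → 7; chars 07.
Subsquare: 1.0100/0.0833333 → 12 → m, 0.9786/0.0416667 → 23 → x; chars mx.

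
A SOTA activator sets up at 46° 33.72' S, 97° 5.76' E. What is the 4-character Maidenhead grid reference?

NE83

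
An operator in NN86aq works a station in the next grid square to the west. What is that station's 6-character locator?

NN76xq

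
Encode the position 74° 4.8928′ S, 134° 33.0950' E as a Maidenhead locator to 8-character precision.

PB75gw60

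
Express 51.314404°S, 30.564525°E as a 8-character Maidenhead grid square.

Add 180° to longitude and 90° to latitude: 210.56453, 38.68560.
Field (20°×10°, letters A–R): 210.56453/20 → 10 → K, 38.68560/10 → 3 → D; chars KD.
Square (2°×1°, digits 0–9): 10.56453/2 → 5, 8.68560/1 → 8; chars 58.
Subsquare (5′×2.5′, letters a–x): 0.56453/0.0833333 → 6 → g, 0.68560/0.0416667 → 16 → q; chars gq.
Extended square (30″×15″, digits 0–9): 0.06453/0.00833333 → 7, 0.01893/0.00416667 → 4; chars 74.

KD58gq74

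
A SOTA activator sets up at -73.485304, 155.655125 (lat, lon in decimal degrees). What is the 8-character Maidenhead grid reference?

QB76tm83

Shift to the Maidenhead origin (180°W, 90°S): lon 335.65512, lat 16.51470.
Field: lon ⌊335.65512/20⌋ = 16 → Q; lat ⌊16.51470/10⌋ = 1 → B.
Square: lon ⌊15.65512/2⌋ = 7; lat ⌊6.51470/1⌋ = 6.
Subsquare: lon ⌊1.65512/0.0833333⌋ = 19 → t; lat ⌊0.51470/0.0416667⌋ = 12 → m.
Extended square: lon ⌊0.07179/0.00833333⌋ = 8; lat ⌊0.01470/0.00416667⌋ = 3.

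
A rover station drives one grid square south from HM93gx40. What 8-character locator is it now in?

HM93gw49

Latitude extended square 0; −1 → -1, wraps to 9, carry into subsquare.
Latitude subsquare x = 23; −1 → 22 = w.
The longitude characters are unchanged.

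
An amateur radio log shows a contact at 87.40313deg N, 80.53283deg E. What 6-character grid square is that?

NR07gj

Offset from 180°W / 90°S: lon 260.5328°, lat 177.4031°.
Field: 260.5328/20 → 13 → N, 177.4031/10 → 17 → R; chars NR.
Square: 0.5328/2 → 0, 7.4031/1 → 7; chars 07.
Subsquare: 0.5328/0.0833333 → 6 → g, 0.4031/0.0416667 → 9 → j; chars gj.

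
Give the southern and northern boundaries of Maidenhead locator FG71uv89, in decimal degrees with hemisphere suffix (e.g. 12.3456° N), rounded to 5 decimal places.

Field F=5, G=6: +5·20° lon, +6·10° lat → SW at lon -80°, lat -30°.
Square 7, 1: +7·2° lon, +1·1° lat → SW at lon -66°, lat -29°.
Subsquare u=20, v=21: +20·0.0833333° lon, +21·0.0416667° lat → SW at lon -64.3333°, lat -28.125°.
Extended square 8, 9: +8·0.00833333° lon, +9·0.00416667° lat → SW at lon -64.2667°, lat -28.0875°.
Cell spans 0.00833333° lon × 0.00416667° lat.
south 28.08750° S, north 28.08333° S.

28.08750° S, 28.08333° S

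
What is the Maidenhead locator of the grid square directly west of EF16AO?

Longitude subsquare a = 0; −1 → -1, wraps to 23 = x, carry into square.
Longitude square 1; −1 → 0.
The latitude characters are unchanged.

EF06xo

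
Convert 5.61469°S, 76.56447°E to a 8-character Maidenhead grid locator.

Offset from 180°W / 90°S: lon 256.56447°, lat 84.38531°.
Field: lon ⌊256.56447/20⌋ = 12 → M; lat ⌊84.38531/10⌋ = 8 → I.
Square: lon ⌊16.56447/2⌋ = 8; lat ⌊4.38531/1⌋ = 4.
Subsquare: lon ⌊0.56447/0.0833333⌋ = 6 → g; lat ⌊0.38531/0.0416667⌋ = 9 → j.
Extended square: lon ⌊0.06447/0.00833333⌋ = 7; lat ⌊0.01031/0.00416667⌋ = 2.

MI84gj72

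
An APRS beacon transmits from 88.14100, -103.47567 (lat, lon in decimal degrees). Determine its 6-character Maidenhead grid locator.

DR88gd

Shift to the Maidenhead origin (180°W, 90°S): lon 76.5243, lat 178.1410.
Field: 76.5243/20 → 3 → D, 178.1410/10 → 17 → R; chars DR.
Square: 16.5243/2 → 8, 8.1410/1 → 8; chars 88.
Subsquare: 0.5243/0.0833333 → 6 → g, 0.1410/0.0416667 → 3 → d; chars gd.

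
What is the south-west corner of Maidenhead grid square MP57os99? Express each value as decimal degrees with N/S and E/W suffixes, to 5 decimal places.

Field M=12, P=15: +12·20° lon, +15·10° lat → SW at lon 60°, lat 60°.
Square 5, 7: +5·2° lon, +7·1° lat → SW at lon 70°, lat 67°.
Subsquare o=14, s=18: +14·0.0833333° lon, +18·0.0416667° lat → SW at lon 71.1667°, lat 67.75°.
Extended square 9, 9: +9·0.00833333° lon, +9·0.00416667° lat → SW at lon 71.2417°, lat 67.7875°.
latitude 67.78750° N, longitude 71.24167° E.

67.78750° N, 71.24167° E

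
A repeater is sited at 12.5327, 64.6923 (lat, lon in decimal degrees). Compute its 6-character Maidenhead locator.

Offset from 180°W / 90°S: lon 244.6923°, lat 102.5327°.
Field: lon ⌊244.6923/20⌋ = 12 → M; lat ⌊102.5327/10⌋ = 10 → K.
Square: lon ⌊4.6923/2⌋ = 2; lat ⌊2.5327/1⌋ = 2.
Subsquare: lon ⌊0.6923/0.0833333⌋ = 8 → i; lat ⌊0.5327/0.0416667⌋ = 12 → m.

MK22im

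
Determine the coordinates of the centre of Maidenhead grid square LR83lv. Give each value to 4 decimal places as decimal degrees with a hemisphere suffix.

83.8958° N, 56.9583° E

Field L=11, R=17: +11·20° lon, +17·10° lat → SW at lon 40°, lat 80°.
Square 8, 3: +8·2° lon, +3·1° lat → SW at lon 56°, lat 83°.
Subsquare l=11, v=21: +11·0.0833333° lon, +21·0.0416667° lat → SW at lon 56.9167°, lat 83.875°.
Cell spans 0.0833333° lon × 0.0416667° lat. Centre is SW corner plus half of each.
latitude 83.8958° N, longitude 56.9583° E.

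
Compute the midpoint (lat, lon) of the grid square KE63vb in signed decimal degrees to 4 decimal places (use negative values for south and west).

-46.9375, 33.7917

Field K=10, E=4: +10·20° lon, +4·10° lat → SW at lon 20°, lat -50°.
Square 6, 3: +6·2° lon, +3·1° lat → SW at lon 32°, lat -47°.
Subsquare v=21, b=1: +21·0.0833333° lon, +1·0.0416667° lat → SW at lon 33.75°, lat -46.9583°.
Cell spans 0.0833333° lon × 0.0416667° lat. Centre is SW corner plus half of each.
latitude -46.9375, longitude 33.7917.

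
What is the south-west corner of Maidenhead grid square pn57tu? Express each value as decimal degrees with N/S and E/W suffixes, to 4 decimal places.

47.8333° N, 131.5833° E

Field P=15, N=13: +15·20° lon, +13·10° lat → SW at lon 120°, lat 40°.
Square 5, 7: +5·2° lon, +7·1° lat → SW at lon 130°, lat 47°.
Subsquare t=19, u=20: +19·0.0833333° lon, +20·0.0416667° lat → SW at lon 131.583°, lat 47.8333°.
latitude 47.8333° N, longitude 131.5833° E.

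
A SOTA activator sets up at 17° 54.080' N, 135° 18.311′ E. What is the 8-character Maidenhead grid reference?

Add 180° to longitude and 90° to latitude: 315.30518, 107.90133.
Field: 315.30518/20 → 15 → P, 107.90133/10 → 10 → K; chars PK.
Square: 15.30518/2 → 7, 7.90133/1 → 7; chars 77.
Subsquare: 1.30518/0.0833333 → 15 → p, 0.90133/0.0416667 → 21 → v; chars pv.
Extended square: 0.05518/0.00833333 → 6, 0.02633/0.00416667 → 6; chars 66.

PK77pv66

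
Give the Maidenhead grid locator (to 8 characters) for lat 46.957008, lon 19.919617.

Offset from 180°W / 90°S: lon 199.91962°, lat 136.95701°.
Field: lon ⌊199.91962/20⌋ = 9 → J; lat ⌊136.95701/10⌋ = 13 → N.
Square: lon ⌊19.91962/2⌋ = 9; lat ⌊6.95701/1⌋ = 6.
Subsquare: lon ⌊1.91962/0.0833333⌋ = 23 → x; lat ⌊0.95701/0.0416667⌋ = 22 → w.
Extended square: lon ⌊0.00295/0.00833333⌋ = 0; lat ⌊0.04034/0.00416667⌋ = 9.

JN96xw09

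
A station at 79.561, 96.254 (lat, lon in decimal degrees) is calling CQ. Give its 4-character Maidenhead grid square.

Offset from 180°W / 90°S: lon 276.25°, lat 169.56°.
Field (20°×10°, letters A–R): 276.25/20 → 13 → N, 169.56/10 → 16 → Q; chars NQ.
Square (2°×1°, digits 0–9): 16.25/2 → 8, 9.56/1 → 9; chars 89.

NQ89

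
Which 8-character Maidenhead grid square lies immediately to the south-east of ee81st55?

Longitude extended square 5; +1 → 6.
Latitude extended square 5; −1 → 4.

EE81st64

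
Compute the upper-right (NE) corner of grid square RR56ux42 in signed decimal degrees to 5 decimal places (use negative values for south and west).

Field R=17, R=17: +17·20° lon, +17·10° lat → SW at lon 160°, lat 80°.
Square 5, 6: +5·2° lon, +6·1° lat → SW at lon 170°, lat 86°.
Subsquare u=20, x=23: +20·0.0833333° lon, +23·0.0416667° lat → SW at lon 171.667°, lat 86.9583°.
Extended square 4, 2: +4·0.00833333° lon, +2·0.00416667° lat → SW at lon 171.7°, lat 86.9667°.
Cell spans 0.00833333° lon × 0.00416667° lat. NE corner is SW corner plus one full cell.
latitude 86.97083, longitude 171.70833.

86.97083, 171.70833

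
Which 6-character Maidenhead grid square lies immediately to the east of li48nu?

LI48ou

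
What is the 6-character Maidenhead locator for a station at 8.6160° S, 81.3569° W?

Add 180° to longitude and 90° to latitude: 98.6431, 81.3840.
Field (20°×10°, letters A–R): 98.6431/20 → 4 → E, 81.3840/10 → 8 → I; chars EI.
Square (2°×1°, digits 0–9): 18.6431/2 → 9, 1.3840/1 → 1; chars 91.
Subsquare (5′×2.5′, letters a–x): 0.6431/0.0833333 → 7 → h, 0.3840/0.0416667 → 9 → j; chars hj.

EI91hj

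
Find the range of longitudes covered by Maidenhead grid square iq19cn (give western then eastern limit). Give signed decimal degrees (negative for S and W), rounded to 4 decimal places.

Field I=8, Q=16: +8·20° lon, +16·10° lat → SW at lon -20°, lat 70°.
Square 1, 9: +1·2° lon, +9·1° lat → SW at lon -18°, lat 79°.
Subsquare c=2, n=13: +2·0.0833333° lon, +13·0.0416667° lat → SW at lon -17.8333°, lat 79.5417°.
Cell spans 0.0833333° lon × 0.0416667° lat.
west -17.8333, east -17.7500.

-17.8333, -17.7500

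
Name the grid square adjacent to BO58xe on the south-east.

BO68ad

Longitude subsquare x = 23; +1 → 24, wraps to 0 = a, carry into square.
Longitude square 5; +1 → 6.
Latitude subsquare e = 4; −1 → 3 = d.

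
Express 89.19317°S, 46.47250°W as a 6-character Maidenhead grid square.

GA60st

Add 180° to longitude and 90° to latitude: 133.5275, 0.8068.
Field: lon ⌊133.5275/20⌋ = 6 → G; lat ⌊0.8068/10⌋ = 0 → A.
Square: lon ⌊13.5275/2⌋ = 6; lat ⌊0.8068/1⌋ = 0.
Subsquare: lon ⌊1.5275/0.0833333⌋ = 18 → s; lat ⌊0.8068/0.0416667⌋ = 19 → t.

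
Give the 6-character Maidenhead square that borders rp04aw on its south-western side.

QP94xv

Longitude subsquare a = 0; −1 → -1, wraps to 23 = x, carry into square.
Longitude square 0; −1 → -1, wraps to 9, carry into field.
Longitude field R = 17; −1 → 16 = Q.
Latitude subsquare w = 22; −1 → 21 = v.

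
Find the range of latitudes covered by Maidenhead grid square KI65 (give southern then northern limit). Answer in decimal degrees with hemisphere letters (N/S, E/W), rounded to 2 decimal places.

Field K=10, I=8: +10·20° lon, +8·10° lat → SW at lon 20°, lat -10°.
Square 6, 5: +6·2° lon, +5·1° lat → SW at lon 32°, lat -5°.
Cell spans 2° lon × 1° lat.
south 5.00° S, north 4.00° S.

5.00° S, 4.00° S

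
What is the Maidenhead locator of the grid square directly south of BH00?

BG09

Latitude square 0; −1 → -1, wraps to 9, carry into field.
Latitude field H = 7; −1 → 6 = G.
The longitude characters are unchanged.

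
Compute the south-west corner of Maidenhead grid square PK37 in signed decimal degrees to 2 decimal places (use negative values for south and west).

17.00, 126.00

Field P=15, K=10: +15·20° lon, +10·10° lat → SW at lon 120°, lat 10°.
Square 3, 7: +3·2° lon, +7·1° lat → SW at lon 126°, lat 17°.
latitude 17.00, longitude 126.00.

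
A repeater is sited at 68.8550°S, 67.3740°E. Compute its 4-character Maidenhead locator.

MC31

Add 180° to longitude and 90° to latitude: 247.37, 21.14.
Field (20°×10°, letters A–R): 247.37/20 → 12 → M, 21.14/10 → 2 → C; chars MC.
Square (2°×1°, digits 0–9): 7.37/2 → 3, 1.14/1 → 1; chars 31.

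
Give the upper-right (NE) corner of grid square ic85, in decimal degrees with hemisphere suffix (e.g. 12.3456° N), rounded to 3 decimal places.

64.000° S, 2.000° W

Field I=8, C=2: +8·20° lon, +2·10° lat → SW at lon -20°, lat -70°.
Square 8, 5: +8·2° lon, +5·1° lat → SW at lon -4°, lat -65°.
Cell spans 2° lon × 1° lat. NE corner is SW corner plus one full cell.
latitude 64.000° S, longitude 2.000° W.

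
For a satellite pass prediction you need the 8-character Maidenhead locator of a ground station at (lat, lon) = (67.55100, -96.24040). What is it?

Offset from 180°W / 90°S: lon 83.75960°, lat 157.55100°.
Field: lon ⌊83.75960/20⌋ = 4 → E; lat ⌊157.55100/10⌋ = 15 → P.
Square: lon ⌊3.75960/2⌋ = 1; lat ⌊7.55100/1⌋ = 7.
Subsquare: lon ⌊1.75960/0.0833333⌋ = 21 → v; lat ⌊0.55100/0.0416667⌋ = 13 → n.
Extended square: lon ⌊0.00960/0.00833333⌋ = 1; lat ⌊0.00933/0.00416667⌋ = 2.

EP17vn12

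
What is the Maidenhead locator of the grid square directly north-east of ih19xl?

IH29am

Longitude subsquare x = 23; +1 → 24, wraps to 0 = a, carry into square.
Longitude square 1; +1 → 2.
Latitude subsquare l = 11; +1 → 12 = m.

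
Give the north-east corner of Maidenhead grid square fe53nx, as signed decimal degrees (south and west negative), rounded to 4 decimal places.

-46.0000, -68.8333

Field F=5, E=4: +5·20° lon, +4·10° lat → SW at lon -80°, lat -50°.
Square 5, 3: +5·2° lon, +3·1° lat → SW at lon -70°, lat -47°.
Subsquare n=13, x=23: +13·0.0833333° lon, +23·0.0416667° lat → SW at lon -68.9167°, lat -46.0417°.
Cell spans 0.0833333° lon × 0.0416667° lat. NE corner is SW corner plus one full cell.
latitude -46.0000, longitude -68.8333.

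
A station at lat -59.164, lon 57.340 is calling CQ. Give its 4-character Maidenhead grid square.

LD80

Add 180° to longitude and 90° to latitude: 237.34, 30.84.
Field: lon ⌊237.34/20⌋ = 11 → L; lat ⌊30.84/10⌋ = 3 → D.
Square: lon ⌊17.34/2⌋ = 8; lat ⌊0.84/1⌋ = 0.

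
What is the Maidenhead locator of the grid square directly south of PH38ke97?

PH38ke96

Latitude extended square 7; −1 → 6.
The longitude characters are unchanged.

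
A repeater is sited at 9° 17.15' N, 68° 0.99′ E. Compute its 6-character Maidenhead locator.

Add 180° to longitude and 90° to latitude: 248.0165, 99.2858.
Field: 248.0165/20 → 12 → M, 99.2858/10 → 9 → J; chars MJ.
Square: 8.0165/2 → 4, 9.2858/1 → 9; chars 49.
Subsquare: 0.0165/0.0833333 → 0 → a, 0.2858/0.0416667 → 6 → g; chars ag.

MJ49ag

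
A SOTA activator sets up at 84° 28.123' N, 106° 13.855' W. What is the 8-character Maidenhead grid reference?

DR64vl22

Offset from 180°W / 90°S: lon 73.76908°, lat 174.46872°.
Field (20°×10°, letters A–R): 73.76908/20 → 3 → D, 174.46872/10 → 17 → R; chars DR.
Square (2°×1°, digits 0–9): 13.76908/2 → 6, 4.46872/1 → 4; chars 64.
Subsquare (5′×2.5′, letters a–x): 1.76908/0.0833333 → 21 → v, 0.46872/0.0416667 → 11 → l; chars vl.
Extended square (30″×15″, digits 0–9): 0.01908/0.00833333 → 2, 0.01038/0.00416667 → 2; chars 22.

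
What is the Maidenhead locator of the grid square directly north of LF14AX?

Latitude subsquare x = 23; +1 → 24, wraps to 0 = a, carry into square.
Latitude square 4; +1 → 5.
The longitude characters are unchanged.

LF15aa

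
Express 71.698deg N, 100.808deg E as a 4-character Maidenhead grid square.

OQ01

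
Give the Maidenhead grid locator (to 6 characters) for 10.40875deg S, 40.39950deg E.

Offset from 180°W / 90°S: lon 220.3995°, lat 79.5913°.
Field (20°×10°, letters A–R): lon ⌊220.3995/20⌋ = 11 → L; lat ⌊79.5913/10⌋ = 7 → H.
Square (2°×1°, digits 0–9): lon ⌊0.3995/2⌋ = 0; lat ⌊9.5913/1⌋ = 9.
Subsquare (5′×2.5′, letters a–x): lon ⌊0.3995/0.0833333⌋ = 4 → e; lat ⌊0.5913/0.0416667⌋ = 14 → o.

LH09eo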